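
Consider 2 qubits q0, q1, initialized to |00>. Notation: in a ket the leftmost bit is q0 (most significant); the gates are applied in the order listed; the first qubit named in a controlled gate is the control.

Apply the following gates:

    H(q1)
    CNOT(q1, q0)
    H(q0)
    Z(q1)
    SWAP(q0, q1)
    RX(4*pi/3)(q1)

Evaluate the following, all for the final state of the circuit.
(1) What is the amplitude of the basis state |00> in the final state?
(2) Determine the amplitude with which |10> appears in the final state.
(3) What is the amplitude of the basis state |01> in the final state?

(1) The amplitude on |00> is -1/4 - sqrt(3)*I/4.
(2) The final state's coefficient on |10> equals 1/4 - sqrt(3)*I/4.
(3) The final state's coefficient on |01> equals -1/4 - sqrt(3)*I/4.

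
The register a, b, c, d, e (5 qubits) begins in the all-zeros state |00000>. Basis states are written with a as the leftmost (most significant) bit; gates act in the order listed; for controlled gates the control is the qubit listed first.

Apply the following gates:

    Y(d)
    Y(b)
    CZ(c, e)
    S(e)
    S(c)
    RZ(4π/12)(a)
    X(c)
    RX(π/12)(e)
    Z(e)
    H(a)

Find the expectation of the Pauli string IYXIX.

The expectation value of IYXIX is 0.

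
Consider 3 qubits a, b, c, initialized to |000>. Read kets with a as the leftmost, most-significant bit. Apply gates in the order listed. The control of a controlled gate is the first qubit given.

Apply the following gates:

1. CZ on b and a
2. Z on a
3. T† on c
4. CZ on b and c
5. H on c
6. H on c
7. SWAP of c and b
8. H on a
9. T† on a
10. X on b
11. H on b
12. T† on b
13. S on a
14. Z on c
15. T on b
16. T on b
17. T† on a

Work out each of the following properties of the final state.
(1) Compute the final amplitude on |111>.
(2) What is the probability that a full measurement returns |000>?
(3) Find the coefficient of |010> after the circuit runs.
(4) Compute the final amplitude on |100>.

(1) The final state's coefficient on |111> equals 0. Key observation: the block from step 5 through step 6 cancels to the identity and can be dropped.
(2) Outcome |000> occurs with probability 1/4.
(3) The amplitude on |010> is -exp(I*pi/4)/2.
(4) The final state's coefficient on |100> equals 1/2.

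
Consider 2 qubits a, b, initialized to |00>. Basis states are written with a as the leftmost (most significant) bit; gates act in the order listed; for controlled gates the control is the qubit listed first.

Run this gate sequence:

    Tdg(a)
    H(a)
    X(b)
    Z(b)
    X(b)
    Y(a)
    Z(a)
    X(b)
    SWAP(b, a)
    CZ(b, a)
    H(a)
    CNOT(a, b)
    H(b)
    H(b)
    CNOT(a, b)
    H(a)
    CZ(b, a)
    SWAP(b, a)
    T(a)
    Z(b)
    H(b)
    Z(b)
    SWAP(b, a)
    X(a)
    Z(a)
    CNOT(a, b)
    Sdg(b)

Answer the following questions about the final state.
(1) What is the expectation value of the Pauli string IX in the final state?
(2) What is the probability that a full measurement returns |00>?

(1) The expectation value of IX is 0. Key observation: the block from step 10 through step 17 cancels to the identity and can be dropped.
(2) Outcome |00> occurs with probability 1/4.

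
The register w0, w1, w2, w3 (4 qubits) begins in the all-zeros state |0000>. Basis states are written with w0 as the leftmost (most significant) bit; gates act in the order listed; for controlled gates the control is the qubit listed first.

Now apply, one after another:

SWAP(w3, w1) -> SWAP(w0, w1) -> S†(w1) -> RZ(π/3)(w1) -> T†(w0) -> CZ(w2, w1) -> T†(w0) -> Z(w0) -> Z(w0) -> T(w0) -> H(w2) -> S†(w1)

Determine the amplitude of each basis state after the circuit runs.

The final amplitudes are -sqrt(2)*exp(5*I*pi/6)/2 on |0000>, -sqrt(2)*exp(5*I*pi/6)/2 on |0010>, and 0 on every other basis state.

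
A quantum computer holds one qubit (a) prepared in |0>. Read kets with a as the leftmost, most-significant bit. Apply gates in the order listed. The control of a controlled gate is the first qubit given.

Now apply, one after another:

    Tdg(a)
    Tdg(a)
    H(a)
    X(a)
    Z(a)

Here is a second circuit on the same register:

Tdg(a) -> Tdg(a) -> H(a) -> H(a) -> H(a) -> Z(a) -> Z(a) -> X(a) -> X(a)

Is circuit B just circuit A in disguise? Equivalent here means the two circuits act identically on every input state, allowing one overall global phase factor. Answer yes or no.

No, they are not equivalent — no single phase factor reconciles the two unitaries.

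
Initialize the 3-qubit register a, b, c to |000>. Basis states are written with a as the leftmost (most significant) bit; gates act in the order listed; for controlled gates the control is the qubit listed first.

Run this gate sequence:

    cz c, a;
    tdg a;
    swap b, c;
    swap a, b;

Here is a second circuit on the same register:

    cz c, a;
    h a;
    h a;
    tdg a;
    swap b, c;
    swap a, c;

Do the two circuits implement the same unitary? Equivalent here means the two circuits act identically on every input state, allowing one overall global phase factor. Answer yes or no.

No, they are not equivalent — no single phase factor reconciles the two unitaries.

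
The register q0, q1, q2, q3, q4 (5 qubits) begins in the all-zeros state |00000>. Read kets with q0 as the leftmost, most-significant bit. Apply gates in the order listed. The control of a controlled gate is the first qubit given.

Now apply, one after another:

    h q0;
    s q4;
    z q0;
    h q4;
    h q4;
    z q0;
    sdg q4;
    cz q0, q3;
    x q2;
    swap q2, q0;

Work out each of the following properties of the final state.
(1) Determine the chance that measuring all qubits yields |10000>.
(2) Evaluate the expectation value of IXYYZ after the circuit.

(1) The probability of measuring |10000> is 1/2.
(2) The observable IXYYZ averages to 0.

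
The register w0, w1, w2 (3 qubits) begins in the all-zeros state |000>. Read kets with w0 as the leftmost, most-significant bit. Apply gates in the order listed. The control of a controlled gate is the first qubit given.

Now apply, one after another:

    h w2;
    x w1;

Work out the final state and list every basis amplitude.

After the circuit, the state carries amplitude sqrt(2)/2 on |010>, sqrt(2)/2 on |011>, and 0 on every other basis state.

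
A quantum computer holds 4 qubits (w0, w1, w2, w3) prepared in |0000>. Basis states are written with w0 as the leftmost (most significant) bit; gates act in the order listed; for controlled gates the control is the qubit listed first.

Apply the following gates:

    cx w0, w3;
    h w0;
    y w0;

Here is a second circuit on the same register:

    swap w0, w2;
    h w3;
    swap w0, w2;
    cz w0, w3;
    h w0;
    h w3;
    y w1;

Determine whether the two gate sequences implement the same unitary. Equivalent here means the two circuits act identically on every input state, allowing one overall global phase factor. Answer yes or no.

No — the two circuits implement different unitaries, even allowing a global phase.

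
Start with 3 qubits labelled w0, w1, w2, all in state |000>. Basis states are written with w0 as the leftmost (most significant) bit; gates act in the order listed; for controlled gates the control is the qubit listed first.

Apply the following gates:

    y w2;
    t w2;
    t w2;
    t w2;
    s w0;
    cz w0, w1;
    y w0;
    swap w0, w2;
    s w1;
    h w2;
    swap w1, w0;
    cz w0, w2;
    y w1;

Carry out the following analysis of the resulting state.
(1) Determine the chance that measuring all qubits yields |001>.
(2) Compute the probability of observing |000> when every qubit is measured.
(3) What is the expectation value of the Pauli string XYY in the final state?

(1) A full measurement returns |001> with probability 1/2.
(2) Outcome |000> occurs with probability 1/2.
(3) The expectation value of XYY is 0.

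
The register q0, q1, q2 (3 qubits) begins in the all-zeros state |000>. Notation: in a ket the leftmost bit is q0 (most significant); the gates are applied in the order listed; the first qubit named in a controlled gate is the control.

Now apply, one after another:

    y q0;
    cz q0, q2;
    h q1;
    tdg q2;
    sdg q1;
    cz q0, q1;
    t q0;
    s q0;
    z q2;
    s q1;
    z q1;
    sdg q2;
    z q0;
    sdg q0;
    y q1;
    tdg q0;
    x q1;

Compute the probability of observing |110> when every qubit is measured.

The probability of measuring |110> is 1/2.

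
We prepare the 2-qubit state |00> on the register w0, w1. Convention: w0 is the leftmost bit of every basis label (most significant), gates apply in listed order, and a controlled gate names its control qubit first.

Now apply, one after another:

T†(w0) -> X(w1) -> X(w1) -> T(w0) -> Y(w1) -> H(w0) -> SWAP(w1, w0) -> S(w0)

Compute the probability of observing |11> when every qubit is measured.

The probability of measuring |11> is 1/2. Key observation: steps 1-4 multiply out to the identity, so the circuit reduces to the remaining gates.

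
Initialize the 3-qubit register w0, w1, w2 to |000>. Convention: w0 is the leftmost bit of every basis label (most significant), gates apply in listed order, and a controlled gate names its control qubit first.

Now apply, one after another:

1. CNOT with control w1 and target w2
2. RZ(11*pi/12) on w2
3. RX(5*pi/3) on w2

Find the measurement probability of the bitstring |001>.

A full measurement returns |001> with probability 1/4.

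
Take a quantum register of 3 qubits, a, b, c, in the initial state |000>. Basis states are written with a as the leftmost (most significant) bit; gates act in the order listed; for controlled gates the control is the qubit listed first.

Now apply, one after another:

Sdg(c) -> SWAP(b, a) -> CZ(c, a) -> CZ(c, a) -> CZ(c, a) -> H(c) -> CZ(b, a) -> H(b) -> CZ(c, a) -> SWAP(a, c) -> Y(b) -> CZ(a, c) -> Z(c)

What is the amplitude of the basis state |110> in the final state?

|110> carries amplitude I/2 in the final state. Key observation: gates 3-4 undo each other exactly, leaving only the rest of the circuit to track.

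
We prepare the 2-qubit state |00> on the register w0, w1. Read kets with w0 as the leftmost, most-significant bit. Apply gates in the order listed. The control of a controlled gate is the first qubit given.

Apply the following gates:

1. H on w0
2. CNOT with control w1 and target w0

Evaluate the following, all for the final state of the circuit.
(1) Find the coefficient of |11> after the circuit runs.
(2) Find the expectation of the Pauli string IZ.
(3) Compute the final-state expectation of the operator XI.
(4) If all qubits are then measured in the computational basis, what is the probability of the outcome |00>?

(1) |11> carries amplitude 0 in the final state.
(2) The observable IZ averages to 1.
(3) The observable XI averages to 1.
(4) Outcome |00> occurs with probability 1/2.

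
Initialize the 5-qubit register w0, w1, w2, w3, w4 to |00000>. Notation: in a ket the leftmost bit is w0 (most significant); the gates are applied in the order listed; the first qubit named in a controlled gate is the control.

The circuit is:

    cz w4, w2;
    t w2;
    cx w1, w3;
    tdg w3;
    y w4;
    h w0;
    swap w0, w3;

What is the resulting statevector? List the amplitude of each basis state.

The resulting statevector has amplitude sqrt(2)*I/2 on |00001>, sqrt(2)*I/2 on |00011>, and 0 on every other basis state.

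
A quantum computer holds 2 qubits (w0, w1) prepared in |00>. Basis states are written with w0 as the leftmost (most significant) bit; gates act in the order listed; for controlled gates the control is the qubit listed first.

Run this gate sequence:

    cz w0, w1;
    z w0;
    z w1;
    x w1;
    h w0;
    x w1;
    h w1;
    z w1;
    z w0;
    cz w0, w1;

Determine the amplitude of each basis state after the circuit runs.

The final amplitudes are 1/2 on |00>, -1/2 on |01>, -1/2 on |10>, -1/2 on |11>.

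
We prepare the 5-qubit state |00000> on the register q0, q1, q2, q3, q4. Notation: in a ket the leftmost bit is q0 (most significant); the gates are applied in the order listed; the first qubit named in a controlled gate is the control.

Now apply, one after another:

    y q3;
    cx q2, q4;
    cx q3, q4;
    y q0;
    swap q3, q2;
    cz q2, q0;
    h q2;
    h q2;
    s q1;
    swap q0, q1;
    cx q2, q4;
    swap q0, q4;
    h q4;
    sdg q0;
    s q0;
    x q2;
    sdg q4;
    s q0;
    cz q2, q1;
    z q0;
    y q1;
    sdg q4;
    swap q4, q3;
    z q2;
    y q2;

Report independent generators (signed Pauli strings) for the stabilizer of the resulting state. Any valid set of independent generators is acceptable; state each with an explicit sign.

The stabilizer group can be generated by -IIIXI, +ZIIII, +IZIII, -IIZII, +IIIIZ, among other valid generating sets.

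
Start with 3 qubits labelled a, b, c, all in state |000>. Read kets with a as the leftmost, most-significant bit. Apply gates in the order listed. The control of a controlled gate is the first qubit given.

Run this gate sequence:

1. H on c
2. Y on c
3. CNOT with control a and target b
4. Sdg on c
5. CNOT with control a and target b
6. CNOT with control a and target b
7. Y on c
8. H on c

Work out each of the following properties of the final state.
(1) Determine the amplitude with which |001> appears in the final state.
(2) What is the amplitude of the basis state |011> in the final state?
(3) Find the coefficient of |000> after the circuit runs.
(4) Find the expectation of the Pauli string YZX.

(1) The final state's coefficient on |001> equals -1/2 - I/2.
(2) |011> carries amplitude 0 in the final state.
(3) The amplitude on |000> is 1/2 - I/2.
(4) The observable YZX averages to 0.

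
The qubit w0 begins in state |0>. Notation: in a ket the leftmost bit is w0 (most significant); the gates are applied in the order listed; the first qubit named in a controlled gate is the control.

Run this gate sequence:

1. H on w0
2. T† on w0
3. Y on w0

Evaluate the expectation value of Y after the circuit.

In the final state, Y has expectation -sqrt(2)/2.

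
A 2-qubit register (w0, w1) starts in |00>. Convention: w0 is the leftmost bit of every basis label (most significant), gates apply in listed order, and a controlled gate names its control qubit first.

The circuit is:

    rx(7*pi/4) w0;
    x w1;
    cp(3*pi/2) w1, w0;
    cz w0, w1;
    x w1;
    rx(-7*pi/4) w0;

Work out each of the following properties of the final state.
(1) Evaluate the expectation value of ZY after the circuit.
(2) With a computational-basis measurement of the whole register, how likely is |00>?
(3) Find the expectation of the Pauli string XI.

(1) The expectation value of ZY is 0.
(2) Outcome |00> occurs with probability 3/4.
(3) In the final state, XI has expectation -sqrt(2)/2.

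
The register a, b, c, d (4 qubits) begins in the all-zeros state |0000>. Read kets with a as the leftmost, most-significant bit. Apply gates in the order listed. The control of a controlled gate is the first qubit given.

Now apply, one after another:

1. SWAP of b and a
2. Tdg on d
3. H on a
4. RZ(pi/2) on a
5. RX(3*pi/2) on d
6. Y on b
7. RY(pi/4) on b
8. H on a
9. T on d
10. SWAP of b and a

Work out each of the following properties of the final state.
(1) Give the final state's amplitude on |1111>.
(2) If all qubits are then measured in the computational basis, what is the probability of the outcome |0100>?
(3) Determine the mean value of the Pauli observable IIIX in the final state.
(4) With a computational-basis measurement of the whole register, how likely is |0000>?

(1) The final state's coefficient on |1111> equals 0.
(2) The probability of measuring |0100> is 1/8 - sqrt(2)/16.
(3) The expectation value of IIIX is -sqrt(2)/2.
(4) Outcome |0000> occurs with probability 1/8 - sqrt(2)/16.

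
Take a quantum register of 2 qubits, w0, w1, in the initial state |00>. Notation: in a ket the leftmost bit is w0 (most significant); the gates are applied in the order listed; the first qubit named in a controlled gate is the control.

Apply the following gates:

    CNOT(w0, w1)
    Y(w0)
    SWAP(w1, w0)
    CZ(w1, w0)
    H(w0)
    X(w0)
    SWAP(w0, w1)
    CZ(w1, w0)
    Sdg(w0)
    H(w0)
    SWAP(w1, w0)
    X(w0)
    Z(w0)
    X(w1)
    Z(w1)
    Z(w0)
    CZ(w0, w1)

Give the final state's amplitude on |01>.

The final state's coefficient on |01> equals 1/2.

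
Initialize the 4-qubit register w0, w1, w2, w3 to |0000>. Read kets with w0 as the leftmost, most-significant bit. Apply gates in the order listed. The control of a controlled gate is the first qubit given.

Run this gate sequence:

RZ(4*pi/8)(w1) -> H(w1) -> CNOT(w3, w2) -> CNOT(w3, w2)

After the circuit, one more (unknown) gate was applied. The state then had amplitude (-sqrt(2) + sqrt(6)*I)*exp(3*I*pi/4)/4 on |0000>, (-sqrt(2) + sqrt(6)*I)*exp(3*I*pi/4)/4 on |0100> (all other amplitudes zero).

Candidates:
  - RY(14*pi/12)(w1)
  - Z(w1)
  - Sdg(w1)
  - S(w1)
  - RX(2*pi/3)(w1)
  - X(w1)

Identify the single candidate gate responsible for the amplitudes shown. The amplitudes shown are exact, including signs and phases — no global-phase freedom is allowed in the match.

The applied gate was RX(2*pi/3)(w1). Key observation: the block from step 3 through step 4 cancels to the identity and can be dropped.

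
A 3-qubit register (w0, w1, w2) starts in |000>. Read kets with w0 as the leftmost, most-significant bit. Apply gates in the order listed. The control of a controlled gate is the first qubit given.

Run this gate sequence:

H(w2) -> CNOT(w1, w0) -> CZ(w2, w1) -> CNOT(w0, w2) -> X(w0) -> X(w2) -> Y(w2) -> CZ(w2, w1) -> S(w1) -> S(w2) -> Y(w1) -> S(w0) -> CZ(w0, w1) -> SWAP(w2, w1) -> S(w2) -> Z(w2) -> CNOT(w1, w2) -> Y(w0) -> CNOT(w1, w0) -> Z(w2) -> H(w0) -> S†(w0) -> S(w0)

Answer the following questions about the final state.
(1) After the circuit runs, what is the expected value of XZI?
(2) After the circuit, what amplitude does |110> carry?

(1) The expectation value of XZI is 1.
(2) The final state's coefficient on |110> equals -1/2.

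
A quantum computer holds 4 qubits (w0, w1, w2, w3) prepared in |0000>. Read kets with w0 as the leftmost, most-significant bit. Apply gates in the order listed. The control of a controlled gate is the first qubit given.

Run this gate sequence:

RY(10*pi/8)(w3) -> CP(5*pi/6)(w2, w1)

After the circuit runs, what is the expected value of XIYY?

The observable XIYY averages to 0.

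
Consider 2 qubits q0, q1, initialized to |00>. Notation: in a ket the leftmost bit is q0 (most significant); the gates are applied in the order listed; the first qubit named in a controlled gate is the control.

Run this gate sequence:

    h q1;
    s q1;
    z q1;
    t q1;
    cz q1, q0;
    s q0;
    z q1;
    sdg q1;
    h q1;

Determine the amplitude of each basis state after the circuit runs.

The final amplitudes are 1/2 + exp(I*pi/4)/2 on |00>, 1/2 - exp(I*pi/4)/2 on |01>, 0 on |10>, 0 on |11>.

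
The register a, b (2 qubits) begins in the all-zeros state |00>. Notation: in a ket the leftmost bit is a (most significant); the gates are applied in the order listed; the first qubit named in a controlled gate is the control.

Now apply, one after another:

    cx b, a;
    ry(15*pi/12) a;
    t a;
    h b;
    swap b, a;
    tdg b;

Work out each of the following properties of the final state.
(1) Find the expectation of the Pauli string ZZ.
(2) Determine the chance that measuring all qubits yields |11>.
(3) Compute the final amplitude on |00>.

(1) The observable ZZ averages to 0.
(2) A full measurement returns |11> with probability sqrt(2)/8 + 1/4.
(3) |00> carries amplitude -sqrt(4 - 2*sqrt(2))/4 in the final state.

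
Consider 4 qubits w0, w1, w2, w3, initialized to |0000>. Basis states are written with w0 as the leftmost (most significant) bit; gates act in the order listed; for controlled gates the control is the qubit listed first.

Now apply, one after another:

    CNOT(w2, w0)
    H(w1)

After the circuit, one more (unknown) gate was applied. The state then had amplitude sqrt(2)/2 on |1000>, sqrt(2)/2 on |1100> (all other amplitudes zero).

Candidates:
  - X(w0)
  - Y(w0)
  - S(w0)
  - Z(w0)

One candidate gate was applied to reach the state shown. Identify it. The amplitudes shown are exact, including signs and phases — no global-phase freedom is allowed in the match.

It was X(w0) that produced the state shown.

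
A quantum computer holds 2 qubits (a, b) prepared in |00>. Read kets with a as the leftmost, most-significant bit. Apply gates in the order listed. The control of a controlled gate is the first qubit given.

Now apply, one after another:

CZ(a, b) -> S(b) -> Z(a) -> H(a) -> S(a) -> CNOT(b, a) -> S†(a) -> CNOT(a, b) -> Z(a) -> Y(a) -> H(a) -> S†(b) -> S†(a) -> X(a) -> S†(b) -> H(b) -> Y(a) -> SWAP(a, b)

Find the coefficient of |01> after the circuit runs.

|01> carries amplitude -sqrt(2)*I/2 in the final state.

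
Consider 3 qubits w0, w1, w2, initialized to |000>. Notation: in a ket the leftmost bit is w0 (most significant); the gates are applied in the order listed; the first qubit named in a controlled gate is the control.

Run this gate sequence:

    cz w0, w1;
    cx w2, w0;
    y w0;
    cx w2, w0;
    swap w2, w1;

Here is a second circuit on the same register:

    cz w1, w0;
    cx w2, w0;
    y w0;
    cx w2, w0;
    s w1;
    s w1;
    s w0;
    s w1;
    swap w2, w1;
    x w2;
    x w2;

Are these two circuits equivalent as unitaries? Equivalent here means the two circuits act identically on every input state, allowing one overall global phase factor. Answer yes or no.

No: there is an input state on which the two circuits produce genuinely different outputs (not merely differing by a phase).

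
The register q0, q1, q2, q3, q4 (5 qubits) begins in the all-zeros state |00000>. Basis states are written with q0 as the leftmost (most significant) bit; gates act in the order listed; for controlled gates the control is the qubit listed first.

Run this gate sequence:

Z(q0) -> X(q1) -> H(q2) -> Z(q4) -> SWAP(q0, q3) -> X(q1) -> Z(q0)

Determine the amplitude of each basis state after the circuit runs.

The resulting statevector has amplitude sqrt(2)/2 on |00000>, sqrt(2)/2 on |00100>, and 0 on every other basis state.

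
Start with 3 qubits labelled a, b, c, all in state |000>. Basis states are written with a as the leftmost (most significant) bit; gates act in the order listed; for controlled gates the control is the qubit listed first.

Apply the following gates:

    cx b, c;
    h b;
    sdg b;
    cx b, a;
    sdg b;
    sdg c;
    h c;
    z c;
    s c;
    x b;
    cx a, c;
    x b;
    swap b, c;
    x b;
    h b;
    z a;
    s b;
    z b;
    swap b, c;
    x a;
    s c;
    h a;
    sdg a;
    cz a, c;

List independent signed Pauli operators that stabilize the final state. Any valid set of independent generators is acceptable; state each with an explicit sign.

The stabilizer group can be generated by +YZZ, +ZXZ, -ZZY, among other valid generating sets.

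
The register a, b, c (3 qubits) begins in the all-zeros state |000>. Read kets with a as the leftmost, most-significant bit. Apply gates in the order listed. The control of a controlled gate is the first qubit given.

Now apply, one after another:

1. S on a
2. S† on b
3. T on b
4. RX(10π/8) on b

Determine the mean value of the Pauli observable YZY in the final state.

In the final state, YZY has expectation 0.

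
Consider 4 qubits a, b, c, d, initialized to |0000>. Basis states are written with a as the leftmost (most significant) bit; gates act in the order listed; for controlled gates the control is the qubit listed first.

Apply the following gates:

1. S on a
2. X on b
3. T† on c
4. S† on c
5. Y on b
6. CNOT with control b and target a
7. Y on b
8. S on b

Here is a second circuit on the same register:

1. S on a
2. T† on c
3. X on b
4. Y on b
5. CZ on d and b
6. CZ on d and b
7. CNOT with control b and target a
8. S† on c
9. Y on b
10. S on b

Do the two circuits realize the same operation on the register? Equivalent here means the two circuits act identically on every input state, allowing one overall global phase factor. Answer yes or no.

Yes: on every input state the two circuits agree up to one overall phase factor.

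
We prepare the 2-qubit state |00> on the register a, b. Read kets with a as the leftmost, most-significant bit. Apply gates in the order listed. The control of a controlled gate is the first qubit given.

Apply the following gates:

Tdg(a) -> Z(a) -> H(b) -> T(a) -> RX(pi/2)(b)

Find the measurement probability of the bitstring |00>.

A full measurement returns |00> with probability 1/2.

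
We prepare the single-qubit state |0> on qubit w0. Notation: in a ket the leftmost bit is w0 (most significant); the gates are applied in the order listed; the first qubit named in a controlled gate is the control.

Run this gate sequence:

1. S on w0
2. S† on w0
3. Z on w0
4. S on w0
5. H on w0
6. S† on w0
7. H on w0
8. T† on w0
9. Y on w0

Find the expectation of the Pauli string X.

The expectation value of X is -sqrt(2)/2.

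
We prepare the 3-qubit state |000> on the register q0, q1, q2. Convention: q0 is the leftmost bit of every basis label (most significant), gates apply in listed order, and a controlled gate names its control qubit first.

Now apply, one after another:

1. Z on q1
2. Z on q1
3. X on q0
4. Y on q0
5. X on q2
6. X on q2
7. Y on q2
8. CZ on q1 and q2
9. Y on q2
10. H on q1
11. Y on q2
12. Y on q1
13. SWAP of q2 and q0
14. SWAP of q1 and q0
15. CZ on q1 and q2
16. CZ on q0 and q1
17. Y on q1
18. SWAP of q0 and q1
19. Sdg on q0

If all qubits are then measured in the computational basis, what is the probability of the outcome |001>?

Outcome |001> occurs with probability 0.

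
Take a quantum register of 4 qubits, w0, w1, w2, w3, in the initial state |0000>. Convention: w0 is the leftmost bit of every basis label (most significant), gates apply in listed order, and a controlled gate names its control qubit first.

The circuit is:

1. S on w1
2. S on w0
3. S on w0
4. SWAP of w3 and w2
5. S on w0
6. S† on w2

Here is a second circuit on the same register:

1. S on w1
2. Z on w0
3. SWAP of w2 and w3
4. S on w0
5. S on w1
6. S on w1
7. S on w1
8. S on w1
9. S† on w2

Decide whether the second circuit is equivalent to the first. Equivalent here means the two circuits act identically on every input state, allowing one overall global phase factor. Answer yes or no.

Yes, they are equivalent — the unitaries differ by at most a global phase.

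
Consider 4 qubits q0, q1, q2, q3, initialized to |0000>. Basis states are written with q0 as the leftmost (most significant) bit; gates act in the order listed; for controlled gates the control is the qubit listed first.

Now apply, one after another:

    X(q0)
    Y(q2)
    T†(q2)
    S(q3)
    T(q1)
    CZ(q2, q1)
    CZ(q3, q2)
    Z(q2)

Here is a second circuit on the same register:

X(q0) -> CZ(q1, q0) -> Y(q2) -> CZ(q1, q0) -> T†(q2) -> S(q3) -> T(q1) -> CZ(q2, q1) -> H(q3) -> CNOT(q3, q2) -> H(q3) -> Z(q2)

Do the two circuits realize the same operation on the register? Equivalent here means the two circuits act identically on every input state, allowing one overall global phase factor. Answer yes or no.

No, they are not equivalent — no single phase factor reconciles the two unitaries.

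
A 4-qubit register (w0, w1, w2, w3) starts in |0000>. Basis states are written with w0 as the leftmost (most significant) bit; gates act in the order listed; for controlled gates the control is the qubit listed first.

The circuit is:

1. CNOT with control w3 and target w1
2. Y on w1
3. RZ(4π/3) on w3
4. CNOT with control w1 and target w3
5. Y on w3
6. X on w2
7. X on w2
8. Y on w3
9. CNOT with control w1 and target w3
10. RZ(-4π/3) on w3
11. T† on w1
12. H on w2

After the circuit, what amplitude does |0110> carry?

The amplitude on |0110> is sqrt(2)*exp(I*pi/4)/2. Key observation: gates 3-10 undo each other exactly, leaving only the rest of the circuit to track.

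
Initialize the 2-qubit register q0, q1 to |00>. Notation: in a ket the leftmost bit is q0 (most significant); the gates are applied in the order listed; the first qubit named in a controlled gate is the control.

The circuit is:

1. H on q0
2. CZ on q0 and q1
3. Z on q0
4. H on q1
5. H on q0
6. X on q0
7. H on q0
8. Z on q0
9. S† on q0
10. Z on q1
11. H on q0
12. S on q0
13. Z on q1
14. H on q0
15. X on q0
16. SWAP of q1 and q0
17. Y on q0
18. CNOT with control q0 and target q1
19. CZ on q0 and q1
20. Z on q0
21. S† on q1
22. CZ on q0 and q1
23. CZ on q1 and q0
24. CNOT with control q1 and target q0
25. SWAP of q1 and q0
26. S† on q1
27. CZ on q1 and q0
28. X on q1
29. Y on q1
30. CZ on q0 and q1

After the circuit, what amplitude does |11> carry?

|11> carries amplitude -1/2 - I/2 in the final state. Key observation: gates 5-8 undo each other exactly, leaving only the rest of the circuit to track.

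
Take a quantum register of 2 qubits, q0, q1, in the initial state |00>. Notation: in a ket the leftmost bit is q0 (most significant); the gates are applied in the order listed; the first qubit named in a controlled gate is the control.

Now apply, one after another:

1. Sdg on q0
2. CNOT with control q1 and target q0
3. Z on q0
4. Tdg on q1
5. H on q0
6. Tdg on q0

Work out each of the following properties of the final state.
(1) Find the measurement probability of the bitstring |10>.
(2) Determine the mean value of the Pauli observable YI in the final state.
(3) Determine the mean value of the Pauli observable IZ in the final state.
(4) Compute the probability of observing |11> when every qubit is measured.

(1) The probability of measuring |10> is 1/2.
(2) The observable YI averages to -sqrt(2)/2.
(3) The expectation value of IZ is 1.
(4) A full measurement returns |11> with probability 0.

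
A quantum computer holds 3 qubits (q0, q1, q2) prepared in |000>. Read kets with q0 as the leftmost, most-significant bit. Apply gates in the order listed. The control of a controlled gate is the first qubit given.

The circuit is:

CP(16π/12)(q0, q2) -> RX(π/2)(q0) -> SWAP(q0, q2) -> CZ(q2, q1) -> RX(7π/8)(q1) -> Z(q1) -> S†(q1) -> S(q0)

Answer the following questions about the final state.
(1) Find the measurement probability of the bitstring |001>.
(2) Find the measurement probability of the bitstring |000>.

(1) The probability of measuring |001> is 1/4 - sqrt(sqrt(2) + 2)/8.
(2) The probability of measuring |000> is 1/4 - sqrt(sqrt(2) + 2)/8.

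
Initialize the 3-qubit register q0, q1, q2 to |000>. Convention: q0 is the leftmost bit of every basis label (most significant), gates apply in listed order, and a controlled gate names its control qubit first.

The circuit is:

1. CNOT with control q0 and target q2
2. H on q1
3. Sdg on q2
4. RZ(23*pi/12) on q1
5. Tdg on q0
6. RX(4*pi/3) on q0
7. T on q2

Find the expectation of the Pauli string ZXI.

In the final state, ZXI has expectation -sqrt(6)/8 - sqrt(2)/8.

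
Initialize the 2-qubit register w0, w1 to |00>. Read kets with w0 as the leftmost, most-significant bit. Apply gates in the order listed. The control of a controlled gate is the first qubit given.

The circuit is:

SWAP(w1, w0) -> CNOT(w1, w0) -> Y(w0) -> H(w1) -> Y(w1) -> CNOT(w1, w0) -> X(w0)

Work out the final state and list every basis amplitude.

After the circuit, the state carries amplitude sqrt(2)/2 on |00>, 0 on |01>, 0 on |10>, -sqrt(2)/2 on |11>.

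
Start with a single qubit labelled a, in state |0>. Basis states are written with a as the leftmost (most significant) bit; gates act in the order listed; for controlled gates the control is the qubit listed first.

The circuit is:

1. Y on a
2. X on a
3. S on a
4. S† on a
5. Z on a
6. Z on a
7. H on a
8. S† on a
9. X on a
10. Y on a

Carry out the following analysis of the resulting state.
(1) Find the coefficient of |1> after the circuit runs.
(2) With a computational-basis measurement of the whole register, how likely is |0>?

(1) |1> carries amplitude sqrt(2)*I/2 in the final state.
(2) The probability of measuring |0> is 1/2.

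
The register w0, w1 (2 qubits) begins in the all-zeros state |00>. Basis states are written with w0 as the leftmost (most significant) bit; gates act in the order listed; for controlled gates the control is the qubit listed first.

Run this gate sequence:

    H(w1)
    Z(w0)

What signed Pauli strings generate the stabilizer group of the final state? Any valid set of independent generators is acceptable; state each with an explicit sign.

One valid set of independent stabilizer generators is +IX, +ZI (any independent generating set of the same group is equally correct).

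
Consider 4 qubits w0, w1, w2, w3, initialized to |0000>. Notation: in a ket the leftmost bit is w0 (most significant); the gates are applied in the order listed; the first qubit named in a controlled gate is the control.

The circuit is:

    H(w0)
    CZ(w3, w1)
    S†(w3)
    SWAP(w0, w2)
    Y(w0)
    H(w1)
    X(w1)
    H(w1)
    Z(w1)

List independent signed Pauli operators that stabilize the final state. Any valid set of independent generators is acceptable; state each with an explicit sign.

The stabilizer group can be generated by +IIXI, -ZIII, +IZII, +IIIZ, among other valid generating sets. Key observation: the block from step 6 through step 9 cancels to the identity and can be dropped.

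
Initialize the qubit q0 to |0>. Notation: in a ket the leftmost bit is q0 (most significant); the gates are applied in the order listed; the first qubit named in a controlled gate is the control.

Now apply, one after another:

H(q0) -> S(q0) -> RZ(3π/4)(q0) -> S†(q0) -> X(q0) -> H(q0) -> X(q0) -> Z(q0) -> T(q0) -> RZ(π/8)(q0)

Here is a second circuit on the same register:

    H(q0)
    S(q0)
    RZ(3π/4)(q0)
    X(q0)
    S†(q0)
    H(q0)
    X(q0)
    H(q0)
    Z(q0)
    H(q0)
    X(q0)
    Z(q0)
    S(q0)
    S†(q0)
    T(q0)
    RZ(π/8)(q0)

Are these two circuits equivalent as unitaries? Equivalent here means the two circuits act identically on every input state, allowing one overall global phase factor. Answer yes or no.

No, they are not equivalent — no single phase factor reconciles the two unitaries.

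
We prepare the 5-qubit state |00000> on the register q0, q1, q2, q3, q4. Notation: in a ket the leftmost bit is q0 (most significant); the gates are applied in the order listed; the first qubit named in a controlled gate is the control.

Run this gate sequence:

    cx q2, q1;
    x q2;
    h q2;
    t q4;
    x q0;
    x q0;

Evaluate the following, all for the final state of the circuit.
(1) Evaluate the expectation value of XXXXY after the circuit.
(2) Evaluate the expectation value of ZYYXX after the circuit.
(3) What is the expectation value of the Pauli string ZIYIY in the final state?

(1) The expectation value of XXXXY is 0. Key observation: steps 5-6 multiply out to the identity, so the circuit reduces to the remaining gates.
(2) In the final state, ZYYXX has expectation 0.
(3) The expectation value of ZIYIY is 0.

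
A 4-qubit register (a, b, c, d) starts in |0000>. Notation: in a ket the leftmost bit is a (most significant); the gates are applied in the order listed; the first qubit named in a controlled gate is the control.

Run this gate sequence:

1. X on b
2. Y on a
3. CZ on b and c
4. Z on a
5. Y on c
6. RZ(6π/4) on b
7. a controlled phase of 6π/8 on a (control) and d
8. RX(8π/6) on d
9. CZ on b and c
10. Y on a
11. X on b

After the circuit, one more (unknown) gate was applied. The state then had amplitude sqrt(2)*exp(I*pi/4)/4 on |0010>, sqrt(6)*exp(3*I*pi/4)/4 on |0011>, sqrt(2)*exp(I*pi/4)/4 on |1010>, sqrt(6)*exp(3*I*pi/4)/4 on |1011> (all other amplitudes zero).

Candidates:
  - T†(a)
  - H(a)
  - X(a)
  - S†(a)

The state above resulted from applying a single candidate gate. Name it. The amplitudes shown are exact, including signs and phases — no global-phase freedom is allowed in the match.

The unique candidate consistent with the amplitudes is H(a).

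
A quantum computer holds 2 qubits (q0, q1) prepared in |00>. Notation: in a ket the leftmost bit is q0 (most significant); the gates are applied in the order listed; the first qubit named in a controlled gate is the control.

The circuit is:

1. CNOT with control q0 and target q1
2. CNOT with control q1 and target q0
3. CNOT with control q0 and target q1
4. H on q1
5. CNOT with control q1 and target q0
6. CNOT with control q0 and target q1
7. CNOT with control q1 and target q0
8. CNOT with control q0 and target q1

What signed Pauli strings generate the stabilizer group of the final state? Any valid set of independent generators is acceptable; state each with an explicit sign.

The final state is stabilized by the group generated by +XX, +ZZ; other independent generating sets are equally valid.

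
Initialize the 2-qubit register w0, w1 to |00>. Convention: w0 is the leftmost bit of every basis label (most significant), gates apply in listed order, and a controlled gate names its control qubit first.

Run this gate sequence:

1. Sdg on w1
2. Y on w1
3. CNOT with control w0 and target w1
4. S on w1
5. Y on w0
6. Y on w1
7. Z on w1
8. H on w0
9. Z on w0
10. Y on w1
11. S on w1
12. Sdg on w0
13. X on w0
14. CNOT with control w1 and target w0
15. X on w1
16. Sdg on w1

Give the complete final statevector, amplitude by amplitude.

After the circuit, the state carries amplitude sqrt(2)/2 on |00>, 0 on |01>, -sqrt(2)*I/2 on |10>, 0 on |11>.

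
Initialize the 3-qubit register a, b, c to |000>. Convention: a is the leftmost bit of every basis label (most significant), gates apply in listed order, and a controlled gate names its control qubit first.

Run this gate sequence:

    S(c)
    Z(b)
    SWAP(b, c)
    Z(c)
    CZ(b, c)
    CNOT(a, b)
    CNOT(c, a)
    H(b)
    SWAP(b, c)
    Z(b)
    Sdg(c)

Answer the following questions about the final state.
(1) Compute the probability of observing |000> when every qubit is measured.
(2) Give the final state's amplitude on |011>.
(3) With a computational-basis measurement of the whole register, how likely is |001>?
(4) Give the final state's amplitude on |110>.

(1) The probability of measuring |000> is 1/2.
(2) The final state's coefficient on |011> equals 0.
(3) A full measurement returns |001> with probability 1/2.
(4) |110> carries amplitude 0 in the final state.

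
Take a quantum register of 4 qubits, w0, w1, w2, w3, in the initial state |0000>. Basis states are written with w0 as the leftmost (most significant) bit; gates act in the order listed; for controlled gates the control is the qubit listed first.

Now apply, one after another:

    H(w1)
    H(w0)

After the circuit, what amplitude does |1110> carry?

The amplitude on |1110> is 0.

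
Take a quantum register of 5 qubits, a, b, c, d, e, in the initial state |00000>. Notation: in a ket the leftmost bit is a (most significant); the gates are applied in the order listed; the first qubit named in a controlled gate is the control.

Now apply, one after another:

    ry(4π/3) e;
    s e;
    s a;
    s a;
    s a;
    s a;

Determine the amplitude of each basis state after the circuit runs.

The resulting statevector has amplitude -1/2 on |00000>, sqrt(3)*I/2 on |00001>, and 0 on every other basis state. Key observation: the block from step 3 through step 6 cancels to the identity and can be dropped.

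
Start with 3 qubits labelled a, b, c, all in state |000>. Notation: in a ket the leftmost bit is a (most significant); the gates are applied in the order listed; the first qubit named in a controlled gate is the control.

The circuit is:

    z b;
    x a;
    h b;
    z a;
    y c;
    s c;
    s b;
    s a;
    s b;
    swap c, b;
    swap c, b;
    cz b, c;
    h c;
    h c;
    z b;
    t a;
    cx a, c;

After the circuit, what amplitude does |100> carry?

The final state's coefficient on |100> equals sqrt(2)*exp(3*I*pi/4)/2. Key observation: the block from step 10 through step 11 cancels to the identity and can be dropped.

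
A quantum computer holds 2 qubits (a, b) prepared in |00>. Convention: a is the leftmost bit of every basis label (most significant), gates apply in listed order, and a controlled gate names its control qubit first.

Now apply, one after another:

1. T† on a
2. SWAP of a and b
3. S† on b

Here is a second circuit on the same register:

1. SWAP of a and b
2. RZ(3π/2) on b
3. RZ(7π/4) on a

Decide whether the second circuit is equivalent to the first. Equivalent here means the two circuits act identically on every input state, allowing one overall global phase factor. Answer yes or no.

No: there is an input state on which the two circuits produce genuinely different outputs (not merely differing by a phase).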